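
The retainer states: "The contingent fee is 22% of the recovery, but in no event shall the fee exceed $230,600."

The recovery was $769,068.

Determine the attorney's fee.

22% of $769,068 = $169,194.96
That is under the $230,600 cap.

$169,194.96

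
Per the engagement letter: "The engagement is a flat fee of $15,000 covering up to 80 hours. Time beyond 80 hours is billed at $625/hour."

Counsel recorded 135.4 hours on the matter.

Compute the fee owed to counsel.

$49,625.00

Flat fee: $15,000.00
Excess hours: 135.4 − 80 = 55.4
Overrun: 55.4 × $625 = $34,625.00
Total: $15,000.00 + $34,625.00 = $49,625.00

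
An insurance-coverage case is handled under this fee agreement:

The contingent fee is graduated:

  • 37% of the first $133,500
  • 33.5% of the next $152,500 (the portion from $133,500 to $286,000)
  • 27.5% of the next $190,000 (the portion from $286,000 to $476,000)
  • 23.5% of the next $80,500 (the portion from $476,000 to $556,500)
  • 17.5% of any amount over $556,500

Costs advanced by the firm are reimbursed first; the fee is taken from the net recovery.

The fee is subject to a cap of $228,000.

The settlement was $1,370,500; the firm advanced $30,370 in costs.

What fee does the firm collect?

$228,000.00

Fee base (net of costs): $1,370,500 − $30,370 = $1,340,130
First $133,500 at 37% = $49,395.00
Next $152,500 at 33.5% = $51,087.50
Next $190,000 at 27.5% = $52,250.00
Next $80,500 at 23.5% = $18,917.50
Remaining $783,630 at 17.5% = $137,135.25
Fee: $49,395.00 + $51,087.50 + $52,250.00 + $18,917.50 + $137,135.25 = $308,785.25
$308,785.25 exceeds the $228,000 cap, so the fee is capped at $228,000.00.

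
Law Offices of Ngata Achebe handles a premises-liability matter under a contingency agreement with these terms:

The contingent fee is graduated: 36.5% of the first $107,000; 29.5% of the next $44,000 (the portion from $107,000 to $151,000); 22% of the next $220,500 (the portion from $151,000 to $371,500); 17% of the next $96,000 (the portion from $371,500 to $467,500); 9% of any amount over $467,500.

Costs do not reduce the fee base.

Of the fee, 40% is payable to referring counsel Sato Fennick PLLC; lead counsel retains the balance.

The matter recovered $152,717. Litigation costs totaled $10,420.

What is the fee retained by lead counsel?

$31,447.64

Fee base is the gross recovery, $152,717; costs are reimbursed separately.
First $107,000 at 36.5% = $39,055.00
Next $44,000 at 29.5% = $12,980.00
Remaining $1,717 at 22% = $377.74
Fee: $39,055.00 + $12,980.00 + $377.74 = $52,412.74
Referral share: 40% of $52,412.74 = $20,965.10; lead counsel retains $52,412.74 − $20,965.10 = $31,447.64.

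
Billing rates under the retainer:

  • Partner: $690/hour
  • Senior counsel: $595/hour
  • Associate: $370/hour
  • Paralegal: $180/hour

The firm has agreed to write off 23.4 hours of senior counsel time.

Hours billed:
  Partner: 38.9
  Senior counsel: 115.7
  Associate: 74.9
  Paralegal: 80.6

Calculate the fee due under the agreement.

Partner: 38.9 × $690 = $26,841.00
Senior counsel: 115.7 × $595 = $68,841.50
Associate: 74.9 × $370 = $27,713.00
Paralegal: 80.6 × $180 = $14,508.00
Subtotal: $137,903.50
Write-off: 23.4 × $595 = $13,923.00
Total: $137,903.50 − $13,923.00 = $123,980.50

$123,980.50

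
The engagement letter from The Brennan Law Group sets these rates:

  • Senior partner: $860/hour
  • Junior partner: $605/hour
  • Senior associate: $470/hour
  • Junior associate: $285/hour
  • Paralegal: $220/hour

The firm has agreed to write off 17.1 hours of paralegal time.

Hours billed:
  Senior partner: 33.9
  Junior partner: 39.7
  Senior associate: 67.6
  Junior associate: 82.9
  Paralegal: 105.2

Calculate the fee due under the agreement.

Senior partner: 33.9 × $860 = $29,154.00
Junior partner: 39.7 × $605 = $24,018.50
Senior associate: 67.6 × $470 = $31,772.00
Junior associate: 82.9 × $285 = $23,626.50
Paralegal: 105.2 × $220 = $23,144.00
Subtotal: $131,715.00
Write-off: 17.1 × $220 = $3,762.00
Total: $131,715.00 − $3,762.00 = $127,953.00

$127,953.00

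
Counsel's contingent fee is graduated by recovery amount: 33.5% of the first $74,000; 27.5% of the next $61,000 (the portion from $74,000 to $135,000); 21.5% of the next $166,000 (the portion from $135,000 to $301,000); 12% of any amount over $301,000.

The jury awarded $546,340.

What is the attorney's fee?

First $74,000 at 33.5% = $24,790.00
Next $61,000 at 27.5% = $16,775.00
Next $166,000 at 21.5% = $35,690.00
Remaining $245,340 at 12% = $29,440.80
Fee: $24,790.00 + $16,775.00 + $35,690.00 + $29,440.80 = $106,695.80

$106,695.80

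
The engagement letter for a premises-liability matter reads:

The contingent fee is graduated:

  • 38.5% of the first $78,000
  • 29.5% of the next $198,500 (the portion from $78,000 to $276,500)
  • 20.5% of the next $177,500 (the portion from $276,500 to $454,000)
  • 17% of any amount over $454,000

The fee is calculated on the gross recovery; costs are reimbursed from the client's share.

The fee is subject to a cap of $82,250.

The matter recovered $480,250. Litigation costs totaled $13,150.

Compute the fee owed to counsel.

Fee base is the gross recovery, $480,250; costs are reimbursed separately.
First $78,000 at 38.5% = $30,030.00
Next $198,500 at 29.5% = $58,557.50
Next $177,500 at 20.5% = $36,387.50
Remaining $26,250 at 17% = $4,462.50
Fee: $30,030.00 + $58,557.50 + $36,387.50 + $4,462.50 = $129,437.50
$129,437.50 exceeds the $82,250 cap, so the fee is capped at $82,250.00.

$82,250.00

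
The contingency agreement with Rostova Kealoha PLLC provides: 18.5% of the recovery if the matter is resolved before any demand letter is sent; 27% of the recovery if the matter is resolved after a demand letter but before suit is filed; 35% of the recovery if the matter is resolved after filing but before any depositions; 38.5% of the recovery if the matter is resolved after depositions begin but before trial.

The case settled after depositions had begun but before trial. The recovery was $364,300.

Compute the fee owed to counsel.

$140,255.50

The matter settled after depositions had begun but before trial, so the 38.5% rate applies.
$364,300 × 38.5% = $140,255.50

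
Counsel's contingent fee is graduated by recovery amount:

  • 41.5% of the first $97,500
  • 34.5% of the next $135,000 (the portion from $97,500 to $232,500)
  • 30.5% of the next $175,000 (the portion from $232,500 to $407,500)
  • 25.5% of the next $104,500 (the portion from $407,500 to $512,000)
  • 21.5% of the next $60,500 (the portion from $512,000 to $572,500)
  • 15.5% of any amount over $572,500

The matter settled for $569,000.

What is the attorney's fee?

First $97,500 at 41.5% = $40,462.50
Next $135,000 at 34.5% = $46,575.00
Next $175,000 at 30.5% = $53,375.00
Next $104,500 at 25.5% = $26,647.50
Remaining $57,000 at 21.5% = $12,255.00
Fee: $40,462.50 + $46,575.00 + $53,375.00 + $26,647.50 + $12,255.00 = $179,315.00

$179,315.00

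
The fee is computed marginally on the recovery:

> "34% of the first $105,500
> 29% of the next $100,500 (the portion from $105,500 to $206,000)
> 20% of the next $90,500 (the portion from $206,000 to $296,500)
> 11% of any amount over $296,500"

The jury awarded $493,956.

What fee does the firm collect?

First $105,500 at 34% = $35,870.00
Next $100,500 at 29% = $29,145.00
Next $90,500 at 20% = $18,100.00
Remaining $197,456 at 11% = $21,720.16
Fee: $35,870.00 + $29,145.00 + $18,100.00 + $21,720.16 = $104,835.16

$104,835.16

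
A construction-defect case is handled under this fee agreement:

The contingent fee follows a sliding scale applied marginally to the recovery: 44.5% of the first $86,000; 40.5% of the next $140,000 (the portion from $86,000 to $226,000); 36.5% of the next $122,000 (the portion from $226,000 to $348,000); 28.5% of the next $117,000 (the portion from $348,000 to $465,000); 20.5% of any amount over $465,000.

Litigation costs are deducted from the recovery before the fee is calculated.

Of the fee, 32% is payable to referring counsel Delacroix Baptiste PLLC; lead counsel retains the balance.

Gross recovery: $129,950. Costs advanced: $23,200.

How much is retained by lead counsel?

Fee base (net of costs): $129,950 − $23,200 = $106,750
First $86,000 at 44.5% = $38,270.00
Remaining $20,750 at 40.5% = $8,403.75
Fee: $38,270.00 + $8,403.75 = $46,673.75
Referral share: 32% of $46,673.75 = $14,935.60; lead counsel retains $46,673.75 − $14,935.60 = $31,738.15.

$31,738.15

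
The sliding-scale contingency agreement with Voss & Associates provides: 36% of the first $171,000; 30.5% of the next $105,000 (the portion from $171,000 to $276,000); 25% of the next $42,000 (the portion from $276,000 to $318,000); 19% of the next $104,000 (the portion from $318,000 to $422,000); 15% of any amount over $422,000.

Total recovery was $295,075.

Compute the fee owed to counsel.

First $171,000 at 36% = $61,560.00
Next $105,000 at 30.5% = $32,025.00
Remaining $19,075 at 25% = $4,768.75
Fee: $61,560.00 + $32,025.00 + $4,768.75 = $98,353.75

$98,353.75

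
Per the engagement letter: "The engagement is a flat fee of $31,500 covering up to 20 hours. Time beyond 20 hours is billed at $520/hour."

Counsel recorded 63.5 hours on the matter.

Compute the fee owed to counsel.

$54,120.00

Flat fee: $31,500.00
Excess hours: 63.5 − 20 = 43.5
Overrun: 43.5 × $520 = $22,620.00
Total: $31,500.00 + $22,620.00 = $54,120.00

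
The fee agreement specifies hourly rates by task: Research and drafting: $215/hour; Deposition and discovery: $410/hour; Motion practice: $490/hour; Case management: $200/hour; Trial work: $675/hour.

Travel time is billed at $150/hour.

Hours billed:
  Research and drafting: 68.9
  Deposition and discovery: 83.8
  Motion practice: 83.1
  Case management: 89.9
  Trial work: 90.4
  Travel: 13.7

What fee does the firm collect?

Research and drafting: 68.9 × $215 = $14,813.50
Deposition and discovery: 83.8 × $410 = $34,358.00
Motion practice: 83.1 × $490 = $40,719.00
Case management: 89.9 × $200 = $17,980.00
Trial work: 90.4 × $675 = $61,020.00
Subtotal: $14,813.50 + $34,358.00 + $40,719.00 + $17,980.00 + $61,020.00 = $168,890.50
Travel: 13.7 × $150 = $2,055.00
Total: $168,890.50 + $2,055.00 = $170,945.50

$170,945.50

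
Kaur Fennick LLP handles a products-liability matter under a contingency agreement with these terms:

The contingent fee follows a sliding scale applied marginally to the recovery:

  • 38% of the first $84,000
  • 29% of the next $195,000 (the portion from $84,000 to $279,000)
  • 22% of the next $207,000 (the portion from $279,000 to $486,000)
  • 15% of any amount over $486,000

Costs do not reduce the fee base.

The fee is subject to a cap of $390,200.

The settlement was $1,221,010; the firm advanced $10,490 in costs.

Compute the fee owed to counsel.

$244,261.50

Fee base is the gross recovery, $1,221,010; costs are reimbursed separately.
First $84,000 at 38% = $31,920.00
Next $195,000 at 29% = $56,550.00
Next $207,000 at 22% = $45,540.00
Remaining $735,010 at 15% = $110,251.50
Fee: $31,920.00 + $56,550.00 + $45,540.00 + $110,251.50 = $244,261.50
$244,261.50 is under the $390,200 cap.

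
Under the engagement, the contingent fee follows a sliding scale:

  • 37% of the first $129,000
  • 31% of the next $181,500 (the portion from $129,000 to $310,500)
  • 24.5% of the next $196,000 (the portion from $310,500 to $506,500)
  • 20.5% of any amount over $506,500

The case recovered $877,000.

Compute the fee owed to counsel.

$227,967.50

First $129,000 at 37% = $47,730.00
Next $181,500 at 31% = $56,265.00
Next $196,000 at 24.5% = $48,020.00
Remaining $370,500 at 20.5% = $75,952.50
Fee: $47,730.00 + $56,265.00 + $48,020.00 + $75,952.50 = $227,967.50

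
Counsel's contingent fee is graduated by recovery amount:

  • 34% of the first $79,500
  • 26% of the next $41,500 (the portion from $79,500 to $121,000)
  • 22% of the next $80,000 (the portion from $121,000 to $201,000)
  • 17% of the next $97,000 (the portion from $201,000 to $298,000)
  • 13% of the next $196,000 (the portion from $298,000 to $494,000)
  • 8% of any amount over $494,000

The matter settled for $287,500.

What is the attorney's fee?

First $79,500 at 34% = $27,030.00
Next $41,500 at 26% = $10,790.00
Next $80,000 at 22% = $17,600.00
Remaining $86,500 at 17% = $14,705.00
Fee: $27,030.00 + $10,790.00 + $17,600.00 + $14,705.00 = $70,125.00

$70,125.00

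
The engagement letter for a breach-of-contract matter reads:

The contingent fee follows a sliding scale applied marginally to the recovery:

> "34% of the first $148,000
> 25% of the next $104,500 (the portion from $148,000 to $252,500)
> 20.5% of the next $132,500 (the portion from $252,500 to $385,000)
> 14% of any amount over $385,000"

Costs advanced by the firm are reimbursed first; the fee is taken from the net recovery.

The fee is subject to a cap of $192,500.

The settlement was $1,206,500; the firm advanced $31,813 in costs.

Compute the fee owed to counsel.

Fee base (net of costs): $1,206,500 − $31,813 = $1,174,687
First $148,000 at 34% = $50,320.00
Next $104,500 at 25% = $26,125.00
Next $132,500 at 20.5% = $27,162.50
Remaining $789,687 at 14% = $110,556.18
Fee: $50,320.00 + $26,125.00 + $27,162.50 + $110,556.18 = $214,163.68
$214,163.68 exceeds the $192,500 cap, so the fee is capped at $192,500.00.

$192,500.00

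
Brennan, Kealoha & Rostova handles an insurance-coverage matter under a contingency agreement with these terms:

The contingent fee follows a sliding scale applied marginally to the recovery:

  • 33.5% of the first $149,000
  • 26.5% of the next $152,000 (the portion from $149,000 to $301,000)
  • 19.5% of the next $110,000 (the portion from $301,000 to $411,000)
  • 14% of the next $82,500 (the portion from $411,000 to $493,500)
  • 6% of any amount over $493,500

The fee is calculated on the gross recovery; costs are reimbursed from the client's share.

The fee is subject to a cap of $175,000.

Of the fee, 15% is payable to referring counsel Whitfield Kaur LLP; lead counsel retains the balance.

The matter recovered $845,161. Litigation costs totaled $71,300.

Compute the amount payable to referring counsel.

$21,644.20

Fee base is the gross recovery, $845,161; costs are reimbursed separately.
First $149,000 at 33.5% = $49,915.00
Next $152,000 at 26.5% = $40,280.00
Next $110,000 at 19.5% = $21,450.00
Next $82,500 at 14% = $11,550.00
Remaining $351,661 at 6% = $21,099.66
Fee: $49,915.00 + $40,280.00 + $21,450.00 + $11,550.00 + $21,099.66 = $144,294.66
$144,294.66 is under the $175,000 cap.
Referral share: 15% of $144,294.66 = $21,644.20; lead counsel retains $144,294.66 − $21,644.20 = $122,650.46.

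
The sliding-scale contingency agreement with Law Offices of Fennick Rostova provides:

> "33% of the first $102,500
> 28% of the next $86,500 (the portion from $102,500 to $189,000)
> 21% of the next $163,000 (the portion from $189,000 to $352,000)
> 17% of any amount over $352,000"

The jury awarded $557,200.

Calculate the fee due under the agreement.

First $102,500 at 33% = $33,825.00
Next $86,500 at 28% = $24,220.00
Next $163,000 at 21% = $34,230.00
Remaining $205,200 at 17% = $34,884.00
Fee: $33,825.00 + $24,220.00 + $34,230.00 + $34,884.00 = $127,159.00

$127,159.00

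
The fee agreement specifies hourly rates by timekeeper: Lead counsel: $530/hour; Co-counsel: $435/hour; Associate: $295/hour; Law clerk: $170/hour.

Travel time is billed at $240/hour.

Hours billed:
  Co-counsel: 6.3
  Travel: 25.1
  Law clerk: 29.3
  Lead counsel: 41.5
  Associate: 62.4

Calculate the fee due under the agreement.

Lead counsel: 41.5 × $530 = $21,995.00
Co-counsel: 6.3 × $435 = $2,740.50
Associate: 62.4 × $295 = $18,408.00
Law clerk: 29.3 × $170 = $4,981.00
Subtotal: $21,995.00 + $2,740.50 + $18,408.00 + $4,981.00 = $48,124.50
Travel: 25.1 × $240 = $6,024.00
Total: $48,124.50 + $6,024.00 = $54,148.50

$54,148.50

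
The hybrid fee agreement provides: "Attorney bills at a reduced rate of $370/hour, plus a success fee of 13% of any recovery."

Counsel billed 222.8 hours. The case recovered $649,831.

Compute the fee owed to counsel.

$166,914.03

Hourly: 222.8 × $370 = $82,436.00
Success fee: 13% of $649,831 = $84,478.03
Total: $82,436.00 + $84,478.03 = $166,914.03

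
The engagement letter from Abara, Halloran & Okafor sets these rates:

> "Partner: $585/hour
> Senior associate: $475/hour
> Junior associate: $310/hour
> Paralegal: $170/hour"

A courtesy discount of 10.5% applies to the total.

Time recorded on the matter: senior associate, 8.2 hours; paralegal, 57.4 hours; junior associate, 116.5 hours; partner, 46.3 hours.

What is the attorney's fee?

$68,783.88

Partner: 46.3 × $585 = $27,085.50
Senior associate: 8.2 × $475 = $3,895.00
Junior associate: 116.5 × $310 = $36,115.00
Paralegal: 57.4 × $170 = $9,758.00
Subtotal: $76,853.50
Less 10.5% discount: −$8,069.62
Total: $76,853.50 − $8,069.62 = $68,783.88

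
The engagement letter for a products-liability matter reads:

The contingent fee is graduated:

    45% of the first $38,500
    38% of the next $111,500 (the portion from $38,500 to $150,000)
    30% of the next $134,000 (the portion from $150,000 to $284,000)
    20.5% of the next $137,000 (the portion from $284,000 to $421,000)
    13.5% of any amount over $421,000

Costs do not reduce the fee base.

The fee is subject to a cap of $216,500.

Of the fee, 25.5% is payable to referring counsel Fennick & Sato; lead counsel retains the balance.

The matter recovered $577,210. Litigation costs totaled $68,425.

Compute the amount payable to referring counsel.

Fee base is the gross recovery, $577,210; costs are reimbursed separately.
First $38,500 at 45% = $17,325.00
Next $111,500 at 38% = $42,370.00
Next $134,000 at 30% = $40,200.00
Next $137,000 at 20.5% = $28,085.00
Remaining $156,210 at 13.5% = $21,088.35
Fee: $17,325.00 + $42,370.00 + $40,200.00 + $28,085.00 + $21,088.35 = $149,068.35
$149,068.35 is under the $216,500 cap.
Referral share: 25.5% of $149,068.35 = $38,012.43; lead counsel retains $149,068.35 − $38,012.43 = $111,055.92.

$38,012.43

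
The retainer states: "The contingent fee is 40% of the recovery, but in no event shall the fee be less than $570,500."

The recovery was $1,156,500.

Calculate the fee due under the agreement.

$570,500.00

40% of $1,156,500 = $462,600.00
That is below the $570,500 minimum, so the minimum applies.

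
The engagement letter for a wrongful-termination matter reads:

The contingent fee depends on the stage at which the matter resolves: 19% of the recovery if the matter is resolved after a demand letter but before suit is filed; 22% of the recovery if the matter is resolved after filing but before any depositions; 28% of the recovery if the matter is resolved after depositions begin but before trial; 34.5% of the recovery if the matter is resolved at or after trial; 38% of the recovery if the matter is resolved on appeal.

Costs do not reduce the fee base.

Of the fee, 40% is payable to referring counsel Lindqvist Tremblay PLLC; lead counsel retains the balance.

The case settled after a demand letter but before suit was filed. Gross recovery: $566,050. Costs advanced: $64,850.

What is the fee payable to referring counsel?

Fee base is the gross recovery, $566,050; costs are reimbursed separately.
The matter settled after a demand letter but before suit was filed, so the 19% rate applies.
$566,050 × 19% = $107,549.50
Referral share: 40% of $107,549.50 = $43,019.80; lead counsel retains $107,549.50 − $43,019.80 = $64,529.70.

$43,019.80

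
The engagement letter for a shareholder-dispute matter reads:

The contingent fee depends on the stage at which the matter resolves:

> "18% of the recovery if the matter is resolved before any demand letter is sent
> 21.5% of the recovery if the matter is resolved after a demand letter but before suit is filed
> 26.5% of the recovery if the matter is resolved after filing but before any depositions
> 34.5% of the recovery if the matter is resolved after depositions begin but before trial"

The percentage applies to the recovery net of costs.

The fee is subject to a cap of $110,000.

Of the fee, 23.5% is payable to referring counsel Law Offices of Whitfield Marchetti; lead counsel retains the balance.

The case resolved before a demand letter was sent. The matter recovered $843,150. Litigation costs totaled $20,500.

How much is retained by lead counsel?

$84,150.00

Fee base (net of costs): $843,150 − $20,500 = $822,650
The matter resolved before a demand letter was sent, so the 18% rate applies.
$822,650 × 18% = $148,077.00
$148,077.00 exceeds the $110,000 cap, so the fee is capped at $110,000.00.
Referral share: 23.5% of $110,000.00 = $25,850.00; lead counsel retains $110,000.00 − $25,850.00 = $84,150.00.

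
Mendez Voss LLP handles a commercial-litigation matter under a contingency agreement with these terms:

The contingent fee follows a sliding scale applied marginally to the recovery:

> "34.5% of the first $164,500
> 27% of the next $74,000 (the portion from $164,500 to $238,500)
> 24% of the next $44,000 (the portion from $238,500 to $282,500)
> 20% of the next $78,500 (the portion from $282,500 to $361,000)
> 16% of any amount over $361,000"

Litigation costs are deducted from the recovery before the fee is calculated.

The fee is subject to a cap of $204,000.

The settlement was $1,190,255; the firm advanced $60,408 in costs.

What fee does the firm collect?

Fee base (net of costs): $1,190,255 − $60,408 = $1,129,847
First $164,500 at 34.5% = $56,752.50
Next $74,000 at 27% = $19,980.00
Next $44,000 at 24% = $10,560.00
Next $78,500 at 20% = $15,700.00
Remaining $768,847 at 16% = $123,015.52
Fee: $56,752.50 + $19,980.00 + $10,560.00 + $15,700.00 + $123,015.52 = $226,008.02
$226,008.02 exceeds the $204,000 cap, so the fee is capped at $204,000.00.

$204,000.00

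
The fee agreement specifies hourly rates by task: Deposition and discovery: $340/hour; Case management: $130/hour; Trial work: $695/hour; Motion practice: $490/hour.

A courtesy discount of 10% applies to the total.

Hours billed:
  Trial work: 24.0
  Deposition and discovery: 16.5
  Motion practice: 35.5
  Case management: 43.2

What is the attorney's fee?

$40,770.90

Deposition and discovery: 16.5 × $340 = $5,610.00
Case management: 43.2 × $130 = $5,616.00
Trial work: 24.0 × $695 = $16,680.00
Motion practice: 35.5 × $490 = $17,395.00
Subtotal: $45,301.00
Less 10% discount: −$4,530.10
Total: $45,301.00 − $4,530.10 = $40,770.90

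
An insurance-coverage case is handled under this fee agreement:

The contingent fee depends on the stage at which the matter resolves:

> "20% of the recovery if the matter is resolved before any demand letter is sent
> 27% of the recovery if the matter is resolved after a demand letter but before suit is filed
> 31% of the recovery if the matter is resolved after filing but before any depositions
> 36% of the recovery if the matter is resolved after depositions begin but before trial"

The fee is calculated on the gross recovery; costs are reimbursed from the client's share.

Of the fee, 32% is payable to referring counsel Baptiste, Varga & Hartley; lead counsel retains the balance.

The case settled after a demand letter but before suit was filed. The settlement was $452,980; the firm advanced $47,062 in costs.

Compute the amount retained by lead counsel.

$83,167.13

Fee base is the gross recovery, $452,980; costs are reimbursed separately.
The matter settled after a demand letter but before suit was filed, so the 27% rate applies.
$452,980 × 27% = $122,304.60
Referral share: 32% of $122,304.60 = $39,137.47; lead counsel retains $122,304.60 − $39,137.47 = $83,167.13.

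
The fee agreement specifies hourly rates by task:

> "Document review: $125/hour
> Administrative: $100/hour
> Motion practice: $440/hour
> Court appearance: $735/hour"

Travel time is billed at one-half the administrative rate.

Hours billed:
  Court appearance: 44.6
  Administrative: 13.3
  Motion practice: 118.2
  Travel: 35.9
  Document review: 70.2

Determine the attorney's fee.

Document review: 70.2 × $125 = $8,775.00
Administrative: 13.3 × $100 = $1,330.00
Motion practice: 118.2 × $440 = $52,008.00
Court appearance: 44.6 × $735 = $32,781.00
Subtotal: $8,775.00 + $1,330.00 + $52,008.00 + $32,781.00 = $94,894.00
Travel: 35.9 × ($100 ÷ 2) = 35.9 × $50.00 = $1,795.00
Total: $94,894.00 + $1,795.00 = $96,689.00

$96,689.00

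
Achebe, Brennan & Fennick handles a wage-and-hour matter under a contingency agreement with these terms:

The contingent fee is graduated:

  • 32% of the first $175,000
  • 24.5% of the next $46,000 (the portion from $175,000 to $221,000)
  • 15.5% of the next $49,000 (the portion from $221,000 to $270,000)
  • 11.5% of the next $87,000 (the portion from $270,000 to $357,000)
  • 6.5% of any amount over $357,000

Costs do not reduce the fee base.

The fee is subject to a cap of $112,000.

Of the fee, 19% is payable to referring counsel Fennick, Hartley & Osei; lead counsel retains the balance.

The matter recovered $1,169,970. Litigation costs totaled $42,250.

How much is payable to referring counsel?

Fee base is the gross recovery, $1,169,970; costs are reimbursed separately.
First $175,000 at 32% = $56,000.00
Next $46,000 at 24.5% = $11,270.00
Next $49,000 at 15.5% = $7,595.00
Next $87,000 at 11.5% = $10,005.00
Remaining $812,970 at 6.5% = $52,843.05
Fee: $56,000.00 + $11,270.00 + $7,595.00 + $10,005.00 + $52,843.05 = $137,713.05
$137,713.05 exceeds the $112,000 cap, so the fee is capped at $112,000.00.
Referral share: 19% of $112,000.00 = $21,280.00; lead counsel retains $112,000.00 − $21,280.00 = $90,720.00.

$21,280.00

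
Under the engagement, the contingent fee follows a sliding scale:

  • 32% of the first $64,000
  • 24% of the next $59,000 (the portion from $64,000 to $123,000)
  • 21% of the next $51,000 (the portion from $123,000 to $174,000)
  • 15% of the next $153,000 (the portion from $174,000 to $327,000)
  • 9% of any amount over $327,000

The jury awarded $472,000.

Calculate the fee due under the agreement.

$81,350.00

First $64,000 at 32% = $20,480.00
Next $59,000 at 24% = $14,160.00
Next $51,000 at 21% = $10,710.00
Next $153,000 at 15% = $22,950.00
Remaining $145,000 at 9% = $13,050.00
Fee: $20,480.00 + $14,160.00 + $10,710.00 + $22,950.00 + $13,050.00 = $81,350.00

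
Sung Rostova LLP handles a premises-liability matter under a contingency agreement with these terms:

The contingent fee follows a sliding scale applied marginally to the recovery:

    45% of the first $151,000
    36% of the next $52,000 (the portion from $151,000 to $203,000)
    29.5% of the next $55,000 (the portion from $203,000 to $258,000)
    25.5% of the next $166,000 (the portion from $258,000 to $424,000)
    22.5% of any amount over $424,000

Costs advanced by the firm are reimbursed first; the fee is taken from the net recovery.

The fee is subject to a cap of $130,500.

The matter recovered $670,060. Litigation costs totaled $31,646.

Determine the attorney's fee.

Fee base (net of costs): $670,060 − $31,646 = $638,414
First $151,000 at 45% = $67,950.00
Next $52,000 at 36% = $18,720.00
Next $55,000 at 29.5% = $16,225.00
Next $166,000 at 25.5% = $42,330.00
Remaining $214,414 at 22.5% = $48,243.15
Fee: $67,950.00 + $18,720.00 + $16,225.00 + $42,330.00 + $48,243.15 = $193,468.15
$193,468.15 exceeds the $130,500 cap, so the fee is capped at $130,500.00.

$130,500.00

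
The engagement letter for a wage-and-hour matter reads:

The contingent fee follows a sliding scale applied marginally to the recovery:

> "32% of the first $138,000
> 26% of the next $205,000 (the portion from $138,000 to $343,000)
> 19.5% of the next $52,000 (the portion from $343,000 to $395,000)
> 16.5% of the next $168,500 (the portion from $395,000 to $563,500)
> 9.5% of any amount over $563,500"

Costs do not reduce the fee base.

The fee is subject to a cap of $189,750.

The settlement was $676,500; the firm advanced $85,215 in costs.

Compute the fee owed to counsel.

$146,137.50

Fee base is the gross recovery, $676,500; costs are reimbursed separately.
First $138,000 at 32% = $44,160.00
Next $205,000 at 26% = $53,300.00
Next $52,000 at 19.5% = $10,140.00
Next $168,500 at 16.5% = $27,802.50
Remaining $113,000 at 9.5% = $10,735.00
Fee: $44,160.00 + $53,300.00 + $10,140.00 + $27,802.50 + $10,735.00 = $146,137.50
$146,137.50 is under the $189,750 cap.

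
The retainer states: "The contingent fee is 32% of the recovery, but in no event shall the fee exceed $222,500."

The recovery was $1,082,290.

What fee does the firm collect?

$222,500.00

32% of $1,082,290 = $346,332.80
That exceeds the $222,500 cap, so the fee is capped at $222,500.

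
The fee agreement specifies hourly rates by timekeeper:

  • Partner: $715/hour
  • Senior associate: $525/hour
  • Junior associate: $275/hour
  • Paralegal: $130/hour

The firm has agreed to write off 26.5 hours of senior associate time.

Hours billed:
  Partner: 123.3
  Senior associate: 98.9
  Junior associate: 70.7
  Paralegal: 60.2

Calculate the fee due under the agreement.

$153,438.00

Partner: 123.3 × $715 = $88,159.50
Senior associate: 98.9 × $525 = $51,922.50
Junior associate: 70.7 × $275 = $19,442.50
Paralegal: 60.2 × $130 = $7,826.00
Subtotal: $167,350.50
Write-off: 26.5 × $525 = $13,912.50
Total: $167,350.50 − $13,912.50 = $153,438.00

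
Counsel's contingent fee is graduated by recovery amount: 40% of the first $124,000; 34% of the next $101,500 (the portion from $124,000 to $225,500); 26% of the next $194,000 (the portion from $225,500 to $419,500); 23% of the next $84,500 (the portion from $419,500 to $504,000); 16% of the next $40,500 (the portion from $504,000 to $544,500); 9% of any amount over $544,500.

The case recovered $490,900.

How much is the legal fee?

$150,972.00

First $124,000 at 40% = $49,600.00
Next $101,500 at 34% = $34,510.00
Next $194,000 at 26% = $50,440.00
Remaining $71,400 at 23% = $16,422.00
Fee: $49,600.00 + $34,510.00 + $50,440.00 + $16,422.00 = $150,972.00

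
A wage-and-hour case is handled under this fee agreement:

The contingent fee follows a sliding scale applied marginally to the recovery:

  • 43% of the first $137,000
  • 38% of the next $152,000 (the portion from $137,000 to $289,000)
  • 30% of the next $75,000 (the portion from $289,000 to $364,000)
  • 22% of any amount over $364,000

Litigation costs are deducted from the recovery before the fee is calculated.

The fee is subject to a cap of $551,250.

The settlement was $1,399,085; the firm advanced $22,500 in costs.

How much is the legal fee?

$361,938.70

Fee base (net of costs): $1,399,085 − $22,500 = $1,376,585
First $137,000 at 43% = $58,910.00
Next $152,000 at 38% = $57,760.00
Next $75,000 at 30% = $22,500.00
Remaining $1,012,585 at 22% = $222,768.70
Fee: $58,910.00 + $57,760.00 + $22,500.00 + $222,768.70 = $361,938.70
$361,938.70 is under the $551,250 cap.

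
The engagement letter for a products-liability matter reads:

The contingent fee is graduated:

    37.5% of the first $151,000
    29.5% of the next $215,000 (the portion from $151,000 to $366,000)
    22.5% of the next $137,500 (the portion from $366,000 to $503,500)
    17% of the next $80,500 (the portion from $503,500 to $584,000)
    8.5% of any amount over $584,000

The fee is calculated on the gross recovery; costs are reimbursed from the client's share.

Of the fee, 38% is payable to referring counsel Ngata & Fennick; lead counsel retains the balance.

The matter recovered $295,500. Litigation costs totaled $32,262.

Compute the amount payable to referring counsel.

$37,715.95

Fee base is the gross recovery, $295,500; costs are reimbursed separately.
First $151,000 at 37.5% = $56,625.00
Remaining $144,500 at 29.5% = $42,627.50
Fee: $56,625.00 + $42,627.50 = $99,252.50
Referral share: 38% of $99,252.50 = $37,715.95; lead counsel retains $99,252.50 − $37,715.95 = $61,536.55.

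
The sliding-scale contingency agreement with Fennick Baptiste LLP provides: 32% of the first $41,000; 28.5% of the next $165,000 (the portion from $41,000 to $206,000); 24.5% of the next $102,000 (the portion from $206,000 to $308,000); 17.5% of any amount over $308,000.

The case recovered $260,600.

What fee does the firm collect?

$73,522.00

First $41,000 at 32% = $13,120.00
Next $165,000 at 28.5% = $47,025.00
Remaining $54,600 at 24.5% = $13,377.00
Fee: $13,120.00 + $47,025.00 + $13,377.00 = $73,522.00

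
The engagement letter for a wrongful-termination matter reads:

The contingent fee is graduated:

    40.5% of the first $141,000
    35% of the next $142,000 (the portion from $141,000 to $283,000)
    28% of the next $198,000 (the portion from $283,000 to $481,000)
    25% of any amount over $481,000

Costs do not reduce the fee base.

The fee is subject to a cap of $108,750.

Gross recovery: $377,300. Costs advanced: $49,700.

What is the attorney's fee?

Fee base is the gross recovery, $377,300; costs are reimbursed separately.
First $141,000 at 40.5% = $57,105.00
Next $142,000 at 35% = $49,700.00
Remaining $94,300 at 28% = $26,404.00
Fee: $57,105.00 + $49,700.00 + $26,404.00 = $133,209.00
$133,209.00 exceeds the $108,750 cap, so the fee is capped at $108,750.00.

$108,750.00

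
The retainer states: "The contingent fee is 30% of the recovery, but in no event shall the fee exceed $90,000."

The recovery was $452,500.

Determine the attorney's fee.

$90,000.00

30% of $452,500 = $135,750.00
That exceeds the $90,000 cap, so the fee is capped at $90,000.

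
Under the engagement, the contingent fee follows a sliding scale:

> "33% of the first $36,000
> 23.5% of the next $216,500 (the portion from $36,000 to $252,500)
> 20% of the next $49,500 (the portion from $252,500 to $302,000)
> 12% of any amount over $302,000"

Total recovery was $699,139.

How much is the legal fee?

$120,314.18

First $36,000 at 33% = $11,880.00
Next $216,500 at 23.5% = $50,877.50
Next $49,500 at 20% = $9,900.00
Remaining $397,139 at 12% = $47,656.68
Fee: $11,880.00 + $50,877.50 + $9,900.00 + $47,656.68 = $120,314.18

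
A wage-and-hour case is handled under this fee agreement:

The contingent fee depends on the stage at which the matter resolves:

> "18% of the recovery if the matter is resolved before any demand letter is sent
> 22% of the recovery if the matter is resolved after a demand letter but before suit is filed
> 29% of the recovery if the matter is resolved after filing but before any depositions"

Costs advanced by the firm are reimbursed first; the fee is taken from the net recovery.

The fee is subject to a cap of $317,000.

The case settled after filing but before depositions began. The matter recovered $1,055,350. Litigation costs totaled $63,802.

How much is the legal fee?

$287,548.92

Fee base (net of costs): $1,055,350 − $63,802 = $991,548
The matter settled after filing but before depositions began, so the 29% rate applies.
$991,548 × 29% = $287,548.92
$287,548.92 is under the $317,000 cap.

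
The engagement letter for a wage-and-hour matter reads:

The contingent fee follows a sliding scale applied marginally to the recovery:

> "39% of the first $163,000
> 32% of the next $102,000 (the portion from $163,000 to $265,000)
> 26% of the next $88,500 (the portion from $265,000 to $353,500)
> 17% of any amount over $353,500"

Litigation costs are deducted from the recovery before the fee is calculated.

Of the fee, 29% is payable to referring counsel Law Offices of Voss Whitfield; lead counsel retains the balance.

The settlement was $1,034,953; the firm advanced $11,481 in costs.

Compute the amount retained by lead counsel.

$165,511.82

Fee base (net of costs): $1,034,953 − $11,481 = $1,023,472
First $163,000 at 39% = $63,570.00
Next $102,000 at 32% = $32,640.00
Next $88,500 at 26% = $23,010.00
Remaining $669,972 at 17% = $113,895.24
Fee: $63,570.00 + $32,640.00 + $23,010.00 + $113,895.24 = $233,115.24
Referral share: 29% of $233,115.24 = $67,603.42; lead counsel retains $233,115.24 − $67,603.42 = $165,511.82.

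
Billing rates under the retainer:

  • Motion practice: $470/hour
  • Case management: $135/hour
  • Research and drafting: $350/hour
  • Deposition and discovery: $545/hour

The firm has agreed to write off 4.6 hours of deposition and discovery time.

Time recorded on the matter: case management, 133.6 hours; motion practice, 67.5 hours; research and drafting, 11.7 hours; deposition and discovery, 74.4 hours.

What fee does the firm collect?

Motion practice: 67.5 × $470 = $31,725.00
Case management: 133.6 × $135 = $18,036.00
Research and drafting: 11.7 × $350 = $4,095.00
Deposition and discovery: 74.4 × $545 = $40,548.00
Subtotal: $94,404.00
Write-off: 4.6 × $545 = $2,507.00
Total: $94,404.00 − $2,507.00 = $91,897.00

$91,897.00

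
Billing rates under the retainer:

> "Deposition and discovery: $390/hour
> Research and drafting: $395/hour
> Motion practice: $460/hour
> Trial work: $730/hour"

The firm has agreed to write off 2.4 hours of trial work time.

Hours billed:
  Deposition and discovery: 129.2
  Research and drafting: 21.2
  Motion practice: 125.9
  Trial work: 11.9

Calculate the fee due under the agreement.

$123,611.00

Deposition and discovery: 129.2 × $390 = $50,388.00
Research and drafting: 21.2 × $395 = $8,374.00
Motion practice: 125.9 × $460 = $57,914.00
Trial work: 11.9 × $730 = $8,687.00
Subtotal: $125,363.00
Write-off: 2.4 × $730 = $1,752.00
Total: $125,363.00 − $1,752.00 = $123,611.00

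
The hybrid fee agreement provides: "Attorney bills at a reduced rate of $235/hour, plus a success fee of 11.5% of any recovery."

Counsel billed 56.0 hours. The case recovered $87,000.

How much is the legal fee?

Hourly: 56.0 × $235 = $13,160.00
Success fee: 11.5% of $87,000 = $10,005.00
Total: $13,160.00 + $10,005.00 = $23,165.00

$23,165.00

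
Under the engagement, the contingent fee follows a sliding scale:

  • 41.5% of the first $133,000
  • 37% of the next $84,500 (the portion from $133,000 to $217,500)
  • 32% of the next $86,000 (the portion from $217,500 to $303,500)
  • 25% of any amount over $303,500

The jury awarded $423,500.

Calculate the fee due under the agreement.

$143,980.00

First $133,000 at 41.5% = $55,195.00
Next $84,500 at 37% = $31,265.00
Next $86,000 at 32% = $27,520.00
Remaining $120,000 at 25% = $30,000.00
Fee: $55,195.00 + $31,265.00 + $27,520.00 + $30,000.00 = $143,980.00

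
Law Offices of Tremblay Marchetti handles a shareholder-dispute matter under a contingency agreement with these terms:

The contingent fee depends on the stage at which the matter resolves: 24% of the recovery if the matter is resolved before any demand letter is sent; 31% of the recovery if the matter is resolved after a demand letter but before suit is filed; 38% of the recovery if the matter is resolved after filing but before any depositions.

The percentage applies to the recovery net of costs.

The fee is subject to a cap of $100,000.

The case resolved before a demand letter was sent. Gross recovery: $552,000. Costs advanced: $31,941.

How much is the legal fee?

Fee base (net of costs): $552,000 − $31,941 = $520,059
The matter resolved before a demand letter was sent, so the 24% rate applies.
$520,059 × 24% = $124,814.16
$124,814.16 exceeds the $100,000 cap, so the fee is capped at $100,000.00.

$100,000.00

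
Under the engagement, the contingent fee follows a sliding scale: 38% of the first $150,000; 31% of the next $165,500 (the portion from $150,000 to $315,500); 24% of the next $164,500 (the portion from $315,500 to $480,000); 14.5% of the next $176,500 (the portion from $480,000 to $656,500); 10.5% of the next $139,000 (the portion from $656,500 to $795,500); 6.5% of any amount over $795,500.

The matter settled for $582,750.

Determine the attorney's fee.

First $150,000 at 38% = $57,000.00
Next $165,500 at 31% = $51,305.00
Next $164,500 at 24% = $39,480.00
Remaining $102,750 at 14.5% = $14,898.75
Fee: $57,000.00 + $51,305.00 + $39,480.00 + $14,898.75 = $162,683.75

$162,683.75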